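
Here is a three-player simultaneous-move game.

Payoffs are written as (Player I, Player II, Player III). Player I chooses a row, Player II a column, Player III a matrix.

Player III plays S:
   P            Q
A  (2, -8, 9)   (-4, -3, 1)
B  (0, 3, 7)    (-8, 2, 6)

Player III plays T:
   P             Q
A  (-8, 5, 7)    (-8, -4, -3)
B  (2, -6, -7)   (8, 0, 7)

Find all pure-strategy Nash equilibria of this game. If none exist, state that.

Player I against (P, S): payoffs 2, 0 → best response A.
Player I against (P, T): payoffs -8, 2 → best response B.
Player I against (Q, S): payoffs -4, -8 → best response A.
Player I against (Q, T): payoffs -8, 8 → best response B.
Player II against (A, S): payoffs -8, -3 → best response Q.
Player II against (A, T): payoffs 5, -4 → best response P.
Player II against (B, S): payoffs 3, 2 → best response P.
Player II against (B, T): payoffs -6, 0 → best response Q.
Player III against (A, P): payoffs 9, 7 → best response S.
Player III against (A, Q): payoffs 1, -3 → best response S.
Player III against (B, P): payoffs 7, -7 → best response S.
Player III against (B, Q): payoffs 6, 7 → best response T.
Mutual best responses: (A, Q, S); (B, Q, T).

Pure-strategy Nash equilibria: (A, Q, S) and (B, Q, T)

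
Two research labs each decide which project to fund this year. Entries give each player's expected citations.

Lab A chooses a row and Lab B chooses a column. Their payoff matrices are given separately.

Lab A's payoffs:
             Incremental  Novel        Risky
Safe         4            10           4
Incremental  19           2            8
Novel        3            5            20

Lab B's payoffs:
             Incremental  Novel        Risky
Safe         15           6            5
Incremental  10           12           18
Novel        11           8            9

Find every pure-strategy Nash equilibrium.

No pure-strategy Nash equilibrium.

Lab A against Incremental: payoffs 4, 19, 3 → best response Incremental.
Lab A against Novel: payoffs 10, 2, 5 → best response Safe.
Lab A against Risky: payoffs 4, 8, 20 → best response Novel.
Lab B against Safe: payoffs 15, 6, 5 → best response Incremental.
Lab B against Incremental: payoffs 10, 12, 18 → best response Risky.
Lab B against Novel: payoffs 11, 8, 9 → best response Incremental.
No profile is a mutual best response for all players.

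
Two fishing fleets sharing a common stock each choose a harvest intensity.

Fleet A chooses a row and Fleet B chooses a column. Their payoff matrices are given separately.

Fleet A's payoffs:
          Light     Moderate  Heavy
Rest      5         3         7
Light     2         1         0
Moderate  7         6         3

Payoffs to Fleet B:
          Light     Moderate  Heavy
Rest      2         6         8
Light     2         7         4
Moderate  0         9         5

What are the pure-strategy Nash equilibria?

Fleet A against Light: payoffs 5, 2, 7 → best response Moderate.
Fleet A against Moderate: payoffs 3, 1, 6 → best response Moderate.
Fleet A against Heavy: payoffs 7, 0, 3 → best response Rest.
Fleet B against Rest: payoffs 2, 6, 8 → best response Heavy.
Fleet B against Light: payoffs 2, 7, 4 → best response Moderate.
Fleet B against Moderate: payoffs 0, 9, 5 → best response Moderate.
Mutual best responses: (Rest, Heavy); (Moderate, Moderate).

(Rest, Heavy); (Moderate, Moderate)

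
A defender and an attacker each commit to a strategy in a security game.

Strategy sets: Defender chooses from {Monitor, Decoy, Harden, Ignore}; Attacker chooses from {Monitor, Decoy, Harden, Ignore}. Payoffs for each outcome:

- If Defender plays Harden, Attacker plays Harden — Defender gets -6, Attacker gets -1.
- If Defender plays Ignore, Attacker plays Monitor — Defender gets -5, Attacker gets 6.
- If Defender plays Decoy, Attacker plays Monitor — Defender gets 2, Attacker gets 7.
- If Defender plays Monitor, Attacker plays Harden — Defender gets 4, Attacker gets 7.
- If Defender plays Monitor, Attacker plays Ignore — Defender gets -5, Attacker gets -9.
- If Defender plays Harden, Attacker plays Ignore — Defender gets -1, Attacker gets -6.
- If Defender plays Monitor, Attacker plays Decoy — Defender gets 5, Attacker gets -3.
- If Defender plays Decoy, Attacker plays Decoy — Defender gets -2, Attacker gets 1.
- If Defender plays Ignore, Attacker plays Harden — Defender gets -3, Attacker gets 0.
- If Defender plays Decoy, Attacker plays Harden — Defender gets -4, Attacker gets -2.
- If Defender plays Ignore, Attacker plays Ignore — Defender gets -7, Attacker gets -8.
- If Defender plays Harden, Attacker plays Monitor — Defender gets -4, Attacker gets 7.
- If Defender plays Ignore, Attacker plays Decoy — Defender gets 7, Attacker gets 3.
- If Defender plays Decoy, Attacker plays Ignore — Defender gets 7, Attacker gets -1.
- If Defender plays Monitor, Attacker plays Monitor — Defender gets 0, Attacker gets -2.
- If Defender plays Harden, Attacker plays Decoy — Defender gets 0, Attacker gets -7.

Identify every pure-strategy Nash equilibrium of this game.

Check each profile: it is a Nash equilibrium iff no player can strictly gain by switching unilaterally.
(Monitor, Monitor): Defender can switch to Decoy (0 → 2). Not NE.
(Monitor, Decoy): Defender can switch to Ignore (5 → 7). Not NE.
(Monitor, Harden): Defender gets 4, best alternative -3; Attacker gets 7, best alternative -2. No profitable deviation — NE.
(Monitor, Ignore): Defender can switch to Decoy (-5 → 7). Not NE.
(Decoy, Monitor): Defender gets 2, best alternative 0; Attacker gets 7, best alternative 1. No profitable deviation — NE.
(Decoy, Decoy): Defender can switch to Monitor (-2 → 5). Not NE.
(Decoy, Harden): Defender can switch to Monitor (-4 → 4). Not NE.
(Decoy, Ignore): Attacker can switch to Monitor (-1 → 7). Not NE.
(Harden, Monitor): Defender can switch to Monitor (-4 → 0). Not NE.
(Harden, Decoy): Defender can switch to Monitor (0 → 5). Not NE.
(The remaining 6 profiles each have a profitable deviation by the same check.)

The pure Nash equilibria are (Monitor, Harden); (Decoy, Monitor).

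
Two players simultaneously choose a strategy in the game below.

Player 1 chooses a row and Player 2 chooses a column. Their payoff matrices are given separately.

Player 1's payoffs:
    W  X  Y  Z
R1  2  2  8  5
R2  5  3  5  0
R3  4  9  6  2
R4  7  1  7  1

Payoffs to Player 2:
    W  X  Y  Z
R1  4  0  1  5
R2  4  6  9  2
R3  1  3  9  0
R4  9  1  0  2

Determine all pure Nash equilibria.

For each strategy profile, look for a profitable unilateral deviation.
(R1, W): Player 1 can switch to R2 (2 → 5). Not NE.
(R1, X): Player 1 can switch to R2 (2 → 3). Not NE.
(R1, Y): Player 2 can switch to W (1 → 4). Not NE.
(R1, Z): Player 1 gets 5, best alternative 2; Player 2 gets 5, best alternative 4. No profitable deviation — NE.
(R2, W): Player 1 can switch to R4 (5 → 7). Not NE.
(R2, X): Player 1 can switch to R3 (3 → 9). Not NE.
(R2, Y): Player 1 can switch to R1 (5 → 8). Not NE.
(R4, W): Player 1 gets 7, best alternative 5; Player 2 gets 9, best alternative 2. No profitable deviation — NE.
(The remaining 8 profiles each have a profitable deviation by the same check.)

The pure Nash equilibria are (R1, Z) and (R4, W).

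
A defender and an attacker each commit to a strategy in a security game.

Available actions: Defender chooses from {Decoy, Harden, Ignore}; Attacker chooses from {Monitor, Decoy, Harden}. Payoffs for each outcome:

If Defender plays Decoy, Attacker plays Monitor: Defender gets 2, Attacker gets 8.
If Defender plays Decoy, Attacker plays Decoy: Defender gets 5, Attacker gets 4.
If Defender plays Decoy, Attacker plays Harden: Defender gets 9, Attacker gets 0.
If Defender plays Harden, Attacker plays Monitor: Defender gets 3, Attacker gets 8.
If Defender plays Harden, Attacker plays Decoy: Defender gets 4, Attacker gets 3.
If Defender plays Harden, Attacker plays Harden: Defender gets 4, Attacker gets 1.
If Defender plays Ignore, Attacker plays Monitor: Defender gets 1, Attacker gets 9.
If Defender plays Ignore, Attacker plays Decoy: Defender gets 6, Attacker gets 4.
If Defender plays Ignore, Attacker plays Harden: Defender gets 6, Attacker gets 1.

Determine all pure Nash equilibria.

(Decoy, Monitor): Defender can switch to Harden (2 → 3). Not NE.
(Decoy, Decoy): Defender can switch to Ignore (5 → 6). Not NE.
(Decoy, Harden): Attacker can switch to Monitor (0 → 8). Not NE.
(Harden, Monitor): Defender gets 3, best alternative 2; Attacker gets 8, best alternative 3. No profitable deviation — NE.
(Harden, Decoy): Defender can switch to Decoy (4 → 5). Not NE.
(Harden, Harden): Defender can switch to Decoy (4 → 9). Not NE.
(Ignore, Monitor): Defender can switch to Decoy (1 → 2). Not NE.
(Ignore, Decoy): Attacker can switch to Monitor (4 → 9). Not NE.
(Ignore, Harden): Defender can switch to Decoy (6 → 9). Not NE.

(Harden, Monitor)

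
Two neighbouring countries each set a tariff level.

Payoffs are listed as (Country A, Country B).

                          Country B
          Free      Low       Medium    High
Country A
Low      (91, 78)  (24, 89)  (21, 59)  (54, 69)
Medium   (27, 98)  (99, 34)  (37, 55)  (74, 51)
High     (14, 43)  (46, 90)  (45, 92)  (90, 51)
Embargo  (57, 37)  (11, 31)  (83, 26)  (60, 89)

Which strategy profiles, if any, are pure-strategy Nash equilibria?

There is no pure-strategy Nash equilibrium.

(Low, Free): Country B can switch to Low (78 → 89). Not NE.
(Low, Low): Country A can switch to Medium (24 → 99). Not NE.
(Low, Medium): Country A can switch to Medium (21 → 37). Not NE.
(Low, High): Country A can switch to Medium (54 → 74). Not NE.
(Medium, Free): Country A can switch to Low (27 → 91). Not NE.
(Medium, Low): Country B can switch to Free (34 → 98). Not NE.
(Medium, Medium): Country A can switch to High (37 → 45). Not NE.
(Medium, High): Country A can switch to High (74 → 90). Not NE.
(High, Free): Country A can switch to Low (14 → 91). Not NE.
(High, Low): Country A can switch to Medium (46 → 99). Not NE.
(High, Medium): Country A can switch to Embargo (45 → 83). Not NE.
(High, High): Country B can switch to Low (51 → 90). Not NE.
(The remaining 4 profiles each have a profitable deviation by the same check.)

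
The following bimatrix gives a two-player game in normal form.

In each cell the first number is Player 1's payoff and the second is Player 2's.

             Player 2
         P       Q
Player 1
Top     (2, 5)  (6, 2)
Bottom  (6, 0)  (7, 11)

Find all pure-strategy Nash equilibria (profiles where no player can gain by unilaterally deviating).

Player 1 against P: payoffs 2, 6 → best response Bottom.
Player 1 against Q: payoffs 6, 7 → best response Bottom.
Player 2 against Top: payoffs 5, 2 → best response P.
Player 2 against Bottom: payoffs 0, 11 → best response Q.
Mutual best responses: (Bottom, Q).

The unique pure-strategy Nash equilibrium is (Bottom, Q).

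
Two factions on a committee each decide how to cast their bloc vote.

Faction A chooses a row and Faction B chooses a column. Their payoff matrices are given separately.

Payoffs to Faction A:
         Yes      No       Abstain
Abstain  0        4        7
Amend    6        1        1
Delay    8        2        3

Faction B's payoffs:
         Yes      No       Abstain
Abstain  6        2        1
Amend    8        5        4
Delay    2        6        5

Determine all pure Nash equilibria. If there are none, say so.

Faction A against Yes: payoffs 0, 6, 8 → best response Delay.
Faction A against No: payoffs 4, 1, 2 → best response Abstain.
Faction A against Abstain: payoffs 7, 1, 3 → best response Abstain.
Faction B against Abstain: payoffs 6, 2, 1 → best response Yes.
Faction B against Amend: payoffs 8, 5, 4 → best response Yes.
Faction B against Delay: payoffs 2, 6, 5 → best response No.
No profile is a mutual best response for all players.

none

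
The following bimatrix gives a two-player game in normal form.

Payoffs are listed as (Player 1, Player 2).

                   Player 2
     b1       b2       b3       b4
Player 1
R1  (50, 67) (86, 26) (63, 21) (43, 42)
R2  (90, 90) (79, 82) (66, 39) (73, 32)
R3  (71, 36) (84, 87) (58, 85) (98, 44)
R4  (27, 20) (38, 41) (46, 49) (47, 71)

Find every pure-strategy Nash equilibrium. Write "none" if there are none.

The unique pure-strategy Nash equilibrium is (R2, b1).

(R1, b1): Player 1 can switch to R2 (50 → 90). Not NE.
(R1, b2): Player 2 can switch to b1 (26 → 67). Not NE.
(R1, b3): Player 1 can switch to R2 (63 → 66). Not NE.
(R1, b4): Player 1 can switch to R2 (43 → 73). Not NE.
(R2, b1): Player 1 gets 90, best alternative 71; Player 2 gets 90, best alternative 82. No profitable deviation — NE.
(R2, b2): Player 1 can switch to R1 (79 → 86). Not NE.
(R2, b3): Player 2 can switch to b1 (39 → 90). Not NE.
(The remaining 9 profiles each have a profitable deviation by the same check.)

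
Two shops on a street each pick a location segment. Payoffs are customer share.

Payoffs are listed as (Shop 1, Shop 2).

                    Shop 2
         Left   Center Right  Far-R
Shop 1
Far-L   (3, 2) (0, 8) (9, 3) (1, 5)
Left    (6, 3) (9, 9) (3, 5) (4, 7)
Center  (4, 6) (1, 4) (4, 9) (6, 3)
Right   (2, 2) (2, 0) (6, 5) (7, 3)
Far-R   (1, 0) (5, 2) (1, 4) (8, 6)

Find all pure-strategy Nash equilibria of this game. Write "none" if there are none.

The pure Nash equilibria are (Left, Center); (Far-R, Far-R).

(Far-L, Left): Shop 1 can switch to Left (3 → 6). Not NE.
(Far-L, Center): Shop 1 can switch to Left (0 → 9). Not NE.
(Far-L, Right): Shop 2 can switch to Center (3 → 8). Not NE.
(Far-L, Far-R): Shop 1 can switch to Left (1 → 4). Not NE.
(Left, Left): Shop 2 can switch to Center (3 → 9). Not NE.
(Left, Center): Shop 1 gets 9, best alternative 5; Shop 2 gets 9, best alternative 7. No profitable deviation — NE.
(Left, Right): Shop 1 can switch to Far-L (3 → 9). Not NE.
(Left, Far-R): Shop 1 can switch to Center (4 → 6). Not NE.
(Center, Left): Shop 1 can switch to Left (4 → 6). Not NE.
(Far-R, Far-R): Shop 1 gets 8, best alternative 7; Shop 2 gets 6, best alternative 4. No profitable deviation — NE.
(The remaining 10 profiles each have a profitable deviation by the same check.)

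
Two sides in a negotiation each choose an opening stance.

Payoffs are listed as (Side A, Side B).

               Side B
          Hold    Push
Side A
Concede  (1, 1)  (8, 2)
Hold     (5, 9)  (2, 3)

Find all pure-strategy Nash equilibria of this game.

Pure-strategy Nash equilibria: (Concede, Push), (Hold, Hold)

Side A against Hold: payoffs 1, 5 → best response Hold.
Side A against Push: payoffs 8, 2 → best response Concede.
Side B against Concede: payoffs 1, 2 → best response Push.
Side B against Hold: payoffs 9, 3 → best response Hold.
Mutual best responses: (Concede, Push); (Hold, Hold).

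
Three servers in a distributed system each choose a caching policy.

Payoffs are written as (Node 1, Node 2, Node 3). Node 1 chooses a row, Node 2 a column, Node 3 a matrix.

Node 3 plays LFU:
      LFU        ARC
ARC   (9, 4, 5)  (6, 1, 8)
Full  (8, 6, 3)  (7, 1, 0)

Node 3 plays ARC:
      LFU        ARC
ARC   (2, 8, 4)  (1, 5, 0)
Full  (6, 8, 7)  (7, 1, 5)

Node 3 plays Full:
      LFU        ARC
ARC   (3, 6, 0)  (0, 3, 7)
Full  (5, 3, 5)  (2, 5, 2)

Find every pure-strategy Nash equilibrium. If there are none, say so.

(ARC, LFU, LFU); (Full, LFU, ARC)

Node 1 against (LFU, LFU): payoffs 9, 8 → best response ARC.
Node 1 against (LFU, ARC): payoffs 2, 6 → best response Full.
Node 1 against (LFU, Full): payoffs 3, 5 → best response Full.
Node 1 against (ARC, LFU): payoffs 6, 7 → best response Full.
Node 1 against (ARC, ARC): payoffs 1, 7 → best response Full.
Node 1 against (ARC, Full): payoffs 0, 2 → best response Full.
Node 2 against (ARC, LFU): payoffs 4, 1 → best response LFU.
Node 2 against (ARC, ARC): payoffs 8, 5 → best response LFU.
Node 2 against (ARC, Full): payoffs 6, 3 → best response LFU.
Node 2 against (Full, LFU): payoffs 6, 1 → best response LFU.
Node 2 against (Full, ARC): payoffs 8, 1 → best response LFU.
Node 2 against (Full, Full): payoffs 3, 5 → best response ARC.
Node 3 against (ARC, LFU): payoffs 5, 4, 0 → best response LFU.
Node 3 against (ARC, ARC): payoffs 8, 0, 7 → best response LFU.
Node 3 against (Full, LFU): payoffs 3, 7, 5 → best response ARC.
Node 3 against (Full, ARC): payoffs 0, 5, 2 → best response ARC.
Mutual best responses: (ARC, LFU, LFU); (Full, LFU, ARC).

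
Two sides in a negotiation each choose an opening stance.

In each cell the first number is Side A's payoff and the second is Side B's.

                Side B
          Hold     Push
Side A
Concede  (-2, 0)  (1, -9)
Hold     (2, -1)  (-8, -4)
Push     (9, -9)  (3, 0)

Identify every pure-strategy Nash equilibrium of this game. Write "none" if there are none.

Side A against Hold: payoffs -2, 2, 9 → best response Push.
Side A against Push: payoffs 1, -8, 3 → best response Push.
Side B against Concede: payoffs 0, -9 → best response Hold.
Side B against Hold: payoffs -1, -4 → best response Hold.
Side B against Push: payoffs -9, 0 → best response Push.
Mutual best responses: (Push, Push).

Pure NE: (Push, Push)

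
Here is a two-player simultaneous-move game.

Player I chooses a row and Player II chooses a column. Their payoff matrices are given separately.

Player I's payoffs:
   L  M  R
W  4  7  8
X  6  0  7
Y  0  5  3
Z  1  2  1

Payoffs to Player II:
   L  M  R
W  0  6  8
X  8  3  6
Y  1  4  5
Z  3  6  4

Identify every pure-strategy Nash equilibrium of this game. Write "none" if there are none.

(W, R), (X, L)

Player I against L: payoffs 4, 6, 0, 1 → best response X.
Player I against M: payoffs 7, 0, 5, 2 → best response W.
Player I against R: payoffs 8, 7, 3, 1 → best response W.
Player II against W: payoffs 0, 6, 8 → best response R.
Player II against X: payoffs 8, 3, 6 → best response L.
Player II against Y: payoffs 1, 4, 5 → best response R.
Player II against Z: payoffs 3, 6, 4 → best response M.
Mutual best responses: (W, R); (X, L).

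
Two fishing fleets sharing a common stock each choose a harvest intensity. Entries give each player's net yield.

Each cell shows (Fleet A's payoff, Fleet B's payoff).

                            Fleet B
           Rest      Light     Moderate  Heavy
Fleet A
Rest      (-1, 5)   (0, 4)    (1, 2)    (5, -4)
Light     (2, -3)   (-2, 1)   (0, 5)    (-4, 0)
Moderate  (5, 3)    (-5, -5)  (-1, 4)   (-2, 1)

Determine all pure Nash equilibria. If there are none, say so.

There is no pure-strategy Nash equilibrium.

Mark each player's best response to every combination of opponents' strategies; a profile where every player is best-responding is a pure Nash equilibrium.
Fleet A against Rest: payoffs -1, 2, 5 → best response Moderate.
Fleet A against Light: payoffs 0, -2, -5 → best response Rest.
Fleet A against Moderate: payoffs 1, 0, -1 → best response Rest.
Fleet A against Heavy: payoffs 5, -4, -2 → best response Rest.
Fleet B against Rest: payoffs 5, 4, 2, -4 → best response Rest.
Fleet B against Light: payoffs -3, 1, 5, 0 → best response Moderate.
Fleet B against Moderate: payoffs 3, -5, 4, 1 → best response Moderate.
No profile is a mutual best response for all players.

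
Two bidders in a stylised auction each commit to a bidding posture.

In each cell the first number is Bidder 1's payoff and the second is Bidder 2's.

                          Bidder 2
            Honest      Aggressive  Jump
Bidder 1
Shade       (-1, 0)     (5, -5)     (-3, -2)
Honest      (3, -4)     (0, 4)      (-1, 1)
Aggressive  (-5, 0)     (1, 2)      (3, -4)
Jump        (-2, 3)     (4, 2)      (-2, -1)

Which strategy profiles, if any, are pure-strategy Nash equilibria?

Bidder 1 against Honest: payoffs -1, 3, -5, -2 → best response Honest.
Bidder 1 against Aggressive: payoffs 5, 0, 1, 4 → best response Shade.
Bidder 1 against Jump: payoffs -3, -1, 3, -2 → best response Aggressive.
Bidder 2 against Shade: payoffs 0, -5, -2 → best response Honest.
Bidder 2 against Honest: payoffs -4, 4, 1 → best response Aggressive.
Bidder 2 against Aggressive: payoffs 0, 2, -4 → best response Aggressive.
Bidder 2 against Jump: payoffs 3, 2, -1 → best response Honest.
No profile is a mutual best response for all players.

There is no pure-strategy Nash equilibrium.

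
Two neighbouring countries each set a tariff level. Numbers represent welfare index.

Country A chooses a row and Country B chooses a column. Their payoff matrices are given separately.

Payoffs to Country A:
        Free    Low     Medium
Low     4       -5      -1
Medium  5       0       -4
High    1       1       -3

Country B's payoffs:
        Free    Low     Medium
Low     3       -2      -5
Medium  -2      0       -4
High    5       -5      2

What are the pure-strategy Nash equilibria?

Country A against Free: payoffs 4, 5, 1 → best response Medium.
Country A against Low: payoffs -5, 0, 1 → best response High.
Country A against Medium: payoffs -1, -4, -3 → best response Low.
Country B against Low: payoffs 3, -2, -5 → best response Free.
Country B against Medium: payoffs -2, 0, -4 → best response Low.
Country B against High: payoffs 5, -5, 2 → best response Free.
No profile is a mutual best response for all players.

none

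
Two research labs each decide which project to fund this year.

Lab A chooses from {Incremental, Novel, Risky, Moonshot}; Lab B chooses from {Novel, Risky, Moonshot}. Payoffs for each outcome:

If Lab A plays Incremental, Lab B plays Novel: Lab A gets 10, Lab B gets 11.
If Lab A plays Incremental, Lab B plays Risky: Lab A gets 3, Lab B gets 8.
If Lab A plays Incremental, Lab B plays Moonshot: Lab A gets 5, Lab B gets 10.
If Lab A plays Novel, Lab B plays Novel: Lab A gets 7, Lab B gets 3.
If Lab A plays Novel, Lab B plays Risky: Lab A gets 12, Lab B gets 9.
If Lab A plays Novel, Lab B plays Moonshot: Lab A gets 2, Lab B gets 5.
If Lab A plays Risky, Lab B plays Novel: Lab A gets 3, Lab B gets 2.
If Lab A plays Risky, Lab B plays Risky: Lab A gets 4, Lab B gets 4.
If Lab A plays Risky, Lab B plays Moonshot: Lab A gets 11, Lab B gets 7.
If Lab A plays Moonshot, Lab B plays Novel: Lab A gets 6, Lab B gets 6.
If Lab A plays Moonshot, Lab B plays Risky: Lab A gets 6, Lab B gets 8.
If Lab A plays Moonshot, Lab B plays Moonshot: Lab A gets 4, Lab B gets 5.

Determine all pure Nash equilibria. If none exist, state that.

Lab A against Novel: payoffs 10, 7, 3, 6 → best response Incremental.
Lab A against Risky: payoffs 3, 12, 4, 6 → best response Novel.
Lab A against Moonshot: payoffs 5, 2, 11, 4 → best response Risky.
Lab B against Incremental: payoffs 11, 8, 10 → best response Novel.
Lab B against Novel: payoffs 3, 9, 5 → best response Risky.
Lab B against Risky: payoffs 2, 4, 7 → best response Moonshot.
Lab B against Moonshot: payoffs 6, 8, 5 → best response Risky.
Mutual best responses: (Incremental, Novel); (Novel, Risky); (Risky, Moonshot).

Pure-strategy Nash equilibria: (Incremental, Novel); (Novel, Risky); (Risky, Moonshot)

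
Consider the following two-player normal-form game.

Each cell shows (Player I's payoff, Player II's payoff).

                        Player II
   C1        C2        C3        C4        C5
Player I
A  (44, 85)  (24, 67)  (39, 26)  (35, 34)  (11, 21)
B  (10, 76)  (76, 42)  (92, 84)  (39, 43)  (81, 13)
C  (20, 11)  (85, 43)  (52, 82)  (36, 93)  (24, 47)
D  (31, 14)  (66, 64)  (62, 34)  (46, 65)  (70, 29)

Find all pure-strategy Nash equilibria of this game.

Pure-strategy Nash equilibria: (A, C1) and (B, C3) and (D, C4)

Check each profile: it is a Nash equilibrium iff no player can strictly gain by switching unilaterally.
(A, C1): Player I gets 44, best alternative 31; Player II gets 85, best alternative 67. No profitable deviation — NE.
(A, C2): Player I can switch to B (24 → 76). Not NE.
(A, C3): Player I can switch to B (39 → 92). Not NE.
(A, C4): Player I can switch to B (35 → 39). Not NE.
(A, C5): Player I can switch to B (11 → 81). Not NE.
(B, C1): Player I can switch to A (10 → 44). Not NE.
(B, C2): Player I can switch to C (76 → 85). Not NE.
(B, C3): Player I gets 92, best alternative 62; Player II gets 84, best alternative 76. No profitable deviation — NE.
(D, C4): Player I gets 46, best alternative 39; Player II gets 65, best alternative 64. No profitable deviation — NE.
(The remaining 11 profiles each have a profitable deviation by the same check.)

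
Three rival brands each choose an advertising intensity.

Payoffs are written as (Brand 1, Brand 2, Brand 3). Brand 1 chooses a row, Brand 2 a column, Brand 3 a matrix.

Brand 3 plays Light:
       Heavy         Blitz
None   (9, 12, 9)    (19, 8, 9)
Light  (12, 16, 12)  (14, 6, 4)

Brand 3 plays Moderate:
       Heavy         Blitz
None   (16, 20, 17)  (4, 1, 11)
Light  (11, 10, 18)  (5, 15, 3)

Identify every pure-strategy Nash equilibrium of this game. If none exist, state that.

(None, Heavy, Moderate)

For each player, find the best response to each opponent profile; mutual best responses are the pure NE.
Brand 1 against (Heavy, Light): payoffs 9, 12 → best response Light.
Brand 1 against (Heavy, Moderate): payoffs 16, 11 → best response None.
Brand 1 against (Blitz, Light): payoffs 19, 14 → best response None.
Brand 1 against (Blitz, Moderate): payoffs 4, 5 → best response Light.
Brand 2 against (None, Light): payoffs 12, 8 → best response Heavy.
Brand 2 against (None, Moderate): payoffs 20, 1 → best response Heavy.
Brand 2 against (Light, Light): payoffs 16, 6 → best response Heavy.
Brand 2 against (Light, Moderate): payoffs 10, 15 → best response Blitz.
Brand 3 against (None, Heavy): payoffs 9, 17 → best response Moderate.
Brand 3 against (None, Blitz): payoffs 9, 11 → best response Moderate.
Brand 3 against (Light, Heavy): payoffs 12, 18 → best response Moderate.
Brand 3 against (Light, Blitz): payoffs 4, 3 → best response Light.
Mutual best responses: (None, Heavy, Moderate).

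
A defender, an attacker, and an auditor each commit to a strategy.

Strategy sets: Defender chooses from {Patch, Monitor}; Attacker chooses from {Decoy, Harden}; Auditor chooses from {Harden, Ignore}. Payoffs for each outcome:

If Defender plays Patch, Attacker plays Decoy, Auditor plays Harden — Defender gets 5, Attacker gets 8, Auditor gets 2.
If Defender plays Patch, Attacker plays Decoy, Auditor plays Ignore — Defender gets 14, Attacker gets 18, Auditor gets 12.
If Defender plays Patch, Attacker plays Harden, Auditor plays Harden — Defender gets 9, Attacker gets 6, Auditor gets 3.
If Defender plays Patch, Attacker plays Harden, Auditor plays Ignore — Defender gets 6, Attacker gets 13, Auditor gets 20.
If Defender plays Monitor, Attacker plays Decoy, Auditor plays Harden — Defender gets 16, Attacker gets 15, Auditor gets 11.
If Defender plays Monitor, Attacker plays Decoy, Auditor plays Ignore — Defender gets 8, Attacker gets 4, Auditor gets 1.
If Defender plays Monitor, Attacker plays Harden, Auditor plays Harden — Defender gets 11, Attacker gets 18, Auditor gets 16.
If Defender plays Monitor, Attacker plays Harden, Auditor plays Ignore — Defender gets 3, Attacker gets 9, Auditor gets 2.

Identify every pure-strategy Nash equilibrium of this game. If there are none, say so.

(Patch, Decoy, Harden): Defender can switch to Monitor (5 → 16). Not NE.
(Patch, Decoy, Ignore): Defender gets 14, best alternative 8; Attacker gets 18, best alternative 13; Auditor gets 12, best alternative 2. No profitable deviation — NE.
(Patch, Harden, Harden): Defender can switch to Monitor (9 → 11). Not NE.
(Patch, Harden, Ignore): Attacker can switch to Decoy (13 → 18). Not NE.
(Monitor, Decoy, Harden): Attacker can switch to Harden (15 → 18). Not NE.
(Monitor, Decoy, Ignore): Defender can switch to Patch (8 → 14). Not NE.
(Monitor, Harden, Harden): Defender gets 11, best alternative 9; Attacker gets 18, best alternative 15; Auditor gets 16, best alternative 2. No profitable deviation — NE.
(Monitor, Harden, Ignore): Defender can switch to Patch (3 → 6). Not NE.

Pure-strategy Nash equilibria: (Patch, Decoy, Ignore), (Monitor, Harden, Harden)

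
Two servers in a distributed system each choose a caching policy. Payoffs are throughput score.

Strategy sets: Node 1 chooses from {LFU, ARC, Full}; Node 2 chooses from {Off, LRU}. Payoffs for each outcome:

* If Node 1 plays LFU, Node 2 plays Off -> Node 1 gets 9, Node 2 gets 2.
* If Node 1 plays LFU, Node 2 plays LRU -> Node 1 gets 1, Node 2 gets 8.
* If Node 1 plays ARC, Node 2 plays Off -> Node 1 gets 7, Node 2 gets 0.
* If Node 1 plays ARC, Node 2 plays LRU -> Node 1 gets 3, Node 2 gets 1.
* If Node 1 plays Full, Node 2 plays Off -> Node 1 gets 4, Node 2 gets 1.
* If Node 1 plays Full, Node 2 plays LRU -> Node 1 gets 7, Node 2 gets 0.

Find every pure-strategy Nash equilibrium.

Mark each player's best response to every combination of opponents' strategies; a profile where every player is best-responding is a pure Nash equilibrium.
Node 1 against Off: payoffs 9, 7, 4 → best response LFU.
Node 1 against LRU: payoffs 1, 3, 7 → best response Full.
Node 2 against LFU: payoffs 2, 8 → best response LRU.
Node 2 against ARC: payoffs 0, 1 → best response LRU.
Node 2 against Full: payoffs 1, 0 → best response Off.
No profile is a mutual best response for all players.

none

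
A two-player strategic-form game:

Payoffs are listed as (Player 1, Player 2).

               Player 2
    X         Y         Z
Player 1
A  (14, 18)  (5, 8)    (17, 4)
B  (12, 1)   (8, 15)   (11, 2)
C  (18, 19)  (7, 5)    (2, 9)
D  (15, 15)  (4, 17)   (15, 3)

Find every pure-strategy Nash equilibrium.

(A, X): Player 1 can switch to C (14 → 18). Not NE.
(A, Y): Player 1 can switch to B (5 → 8). Not NE.
(A, Z): Player 2 can switch to X (4 → 18). Not NE.
(B, X): Player 1 can switch to A (12 → 14). Not NE.
(B, Y): Player 1 gets 8, best alternative 7; Player 2 gets 15, best alternative 2. No profitable deviation — NE.
(B, Z): Player 1 can switch to A (11 → 17). Not NE.
(C, X): Player 1 gets 18, best alternative 15; Player 2 gets 19, best alternative 9. No profitable deviation — NE.
(C, Y): Player 1 can switch to B (7 → 8). Not NE.
(C, Z): Player 1 can switch to A (2 → 17). Not NE.
(D, X): Player 1 can switch to C (15 → 18). Not NE.
(The remaining 2 profiles each have a profitable deviation by the same check.)

The pure Nash equilibria are (B, Y) and (C, X).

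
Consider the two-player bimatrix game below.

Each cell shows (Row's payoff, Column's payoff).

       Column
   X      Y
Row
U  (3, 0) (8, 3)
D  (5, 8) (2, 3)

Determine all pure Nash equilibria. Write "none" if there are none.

Row against X: payoffs 3, 5 → best response D.
Row against Y: payoffs 8, 2 → best response U.
Column against U: payoffs 0, 3 → best response Y.
Column against D: payoffs 8, 3 → best response X.
Mutual best responses: (U, Y); (D, X).

(U, Y) and (D, X)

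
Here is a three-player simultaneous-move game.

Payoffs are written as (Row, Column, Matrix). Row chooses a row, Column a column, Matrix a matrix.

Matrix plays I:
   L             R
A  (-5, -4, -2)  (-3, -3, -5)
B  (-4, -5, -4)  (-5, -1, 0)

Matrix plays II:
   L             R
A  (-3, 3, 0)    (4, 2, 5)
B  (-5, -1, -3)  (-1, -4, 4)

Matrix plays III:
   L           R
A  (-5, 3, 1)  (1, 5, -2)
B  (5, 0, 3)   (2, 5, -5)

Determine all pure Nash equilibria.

(A, L, I): Row can switch to B (-5 → -4). Not NE.
(A, L, II): Matrix can switch to III (0 → 1). Not NE.
(A, L, III): Row can switch to B (-5 → 5). Not NE.
(A, R, I): Matrix can switch to II (-5 → 5). Not NE.
(A, R, II): Column can switch to L (2 → 3). Not NE.
(A, R, III): Row can switch to B (1 → 2). Not NE.
(B, L, I): Column can switch to R (-5 → -1). Not NE.
(B, L, II): Row can switch to A (-5 → -3). Not NE.
(B, L, III): Column can switch to R (0 → 5). Not NE.
(B, R, I): Row can switch to A (-5 → -3). Not NE.
(B, R, II): Row can switch to A (-1 → 4). Not NE.
(B, R, III): Matrix can switch to I (-5 → 0). Not NE.

This game has no pure Nash equilibrium.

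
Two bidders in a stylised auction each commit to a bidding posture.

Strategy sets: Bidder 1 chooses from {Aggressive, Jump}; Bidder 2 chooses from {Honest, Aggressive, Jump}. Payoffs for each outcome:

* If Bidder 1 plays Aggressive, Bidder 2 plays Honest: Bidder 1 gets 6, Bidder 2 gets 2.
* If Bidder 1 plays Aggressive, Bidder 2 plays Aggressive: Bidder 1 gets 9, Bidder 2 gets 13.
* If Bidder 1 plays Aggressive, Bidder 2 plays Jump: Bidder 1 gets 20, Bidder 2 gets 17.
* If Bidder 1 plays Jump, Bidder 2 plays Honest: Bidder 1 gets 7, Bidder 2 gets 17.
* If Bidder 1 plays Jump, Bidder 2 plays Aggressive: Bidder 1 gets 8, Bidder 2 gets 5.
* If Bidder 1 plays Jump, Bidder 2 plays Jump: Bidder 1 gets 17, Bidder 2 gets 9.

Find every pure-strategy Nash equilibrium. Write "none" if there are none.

The pure Nash equilibria are (Aggressive, Jump); (Jump, Honest).

Bidder 1 against Honest: payoffs 6, 7 → best response Jump.
Bidder 1 against Aggressive: payoffs 9, 8 → best response Aggressive.
Bidder 1 against Jump: payoffs 20, 17 → best response Aggressive.
Bidder 2 against Aggressive: payoffs 2, 13, 17 → best response Jump.
Bidder 2 against Jump: payoffs 17, 5, 9 → best response Honest.
Mutual best responses: (Aggressive, Jump); (Jump, Honest).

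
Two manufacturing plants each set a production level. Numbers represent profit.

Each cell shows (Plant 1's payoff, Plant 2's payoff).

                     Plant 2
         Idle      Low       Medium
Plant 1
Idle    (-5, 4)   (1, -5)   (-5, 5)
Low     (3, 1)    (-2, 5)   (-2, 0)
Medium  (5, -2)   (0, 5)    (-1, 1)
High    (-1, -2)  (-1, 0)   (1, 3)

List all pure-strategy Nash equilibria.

The unique pure-strategy Nash equilibrium is (High, Medium).

Mark each player's best response to every combination of opponents' strategies; a profile where every player is best-responding is a pure Nash equilibrium.
Plant 1 against Idle: payoffs -5, 3, 5, -1 → best response Medium.
Plant 1 against Low: payoffs 1, -2, 0, -1 → best response Idle.
Plant 1 against Medium: payoffs -5, -2, -1, 1 → best response High.
Plant 2 against Idle: payoffs 4, -5, 5 → best response Medium.
Plant 2 against Low: payoffs 1, 5, 0 → best response Low.
Plant 2 against Medium: payoffs -2, 5, 1 → best response Low.
Plant 2 against High: payoffs -2, 0, 3 → best response Medium.
Mutual best responses: (High, Medium).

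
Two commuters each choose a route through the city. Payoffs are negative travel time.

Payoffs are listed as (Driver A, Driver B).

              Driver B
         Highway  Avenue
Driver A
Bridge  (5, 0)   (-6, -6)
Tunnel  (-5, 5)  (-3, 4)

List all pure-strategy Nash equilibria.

Pure NE: (Bridge, Highway)

(Bridge, Highway): Driver A gets 5, best alternative -5; Driver B gets 0, best alternative -6. No profitable deviation — NE.
(Bridge, Avenue): Driver A can switch to Tunnel (-6 → -3). Not NE.
(Tunnel, Highway): Driver A can switch to Bridge (-5 → 5). Not NE.
(Tunnel, Avenue): Driver B can switch to Highway (4 → 5). Not NE.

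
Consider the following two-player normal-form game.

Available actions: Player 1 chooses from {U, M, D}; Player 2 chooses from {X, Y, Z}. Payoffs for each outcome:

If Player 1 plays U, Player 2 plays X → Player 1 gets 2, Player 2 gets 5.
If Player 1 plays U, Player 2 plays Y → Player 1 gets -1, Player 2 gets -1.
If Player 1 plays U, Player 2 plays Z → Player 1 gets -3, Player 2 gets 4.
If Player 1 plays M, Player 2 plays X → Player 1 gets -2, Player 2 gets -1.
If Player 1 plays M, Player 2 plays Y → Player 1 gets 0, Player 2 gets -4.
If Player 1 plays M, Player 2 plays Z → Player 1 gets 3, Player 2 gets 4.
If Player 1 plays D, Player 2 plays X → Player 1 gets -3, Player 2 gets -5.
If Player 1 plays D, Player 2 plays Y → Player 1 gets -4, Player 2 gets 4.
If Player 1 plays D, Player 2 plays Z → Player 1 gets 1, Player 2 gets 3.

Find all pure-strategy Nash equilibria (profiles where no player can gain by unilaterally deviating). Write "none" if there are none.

(U, X): Player 1 gets 2, best alternative -2; Player 2 gets 5, best alternative 4. No profitable deviation — NE.
(U, Y): Player 1 can switch to M (-1 → 0). Not NE.
(U, Z): Player 1 can switch to M (-3 → 3). Not NE.
(M, X): Player 1 can switch to U (-2 → 2). Not NE.
(M, Y): Player 2 can switch to X (-4 → -1). Not NE.
(M, Z): Player 1 gets 3, best alternative 1; Player 2 gets 4, best alternative -1. No profitable deviation — NE.
(D, X): Player 1 can switch to U (-3 → 2). Not NE.
(D, Y): Player 1 can switch to U (-4 → -1). Not NE.
(D, Z): Player 1 can switch to M (1 → 3). Not NE.

The pure Nash equilibria are (U, X) and (M, Z).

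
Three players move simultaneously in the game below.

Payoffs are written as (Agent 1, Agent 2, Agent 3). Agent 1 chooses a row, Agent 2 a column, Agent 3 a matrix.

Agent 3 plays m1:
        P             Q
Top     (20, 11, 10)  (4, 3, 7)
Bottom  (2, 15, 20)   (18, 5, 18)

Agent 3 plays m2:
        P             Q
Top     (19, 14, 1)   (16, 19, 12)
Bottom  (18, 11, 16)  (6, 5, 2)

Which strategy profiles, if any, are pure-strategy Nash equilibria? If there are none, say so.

(Top, P, m1); (Top, Q, m2)

(Top, P, m1): Agent 1 gets 20, best alternative 2; Agent 2 gets 11, best alternative 3; Agent 3 gets 10, best alternative 1. No profitable deviation — NE.
(Top, P, m2): Agent 2 can switch to Q (14 → 19). Not NE.
(Top, Q, m1): Agent 1 can switch to Bottom (4 → 18). Not NE.
(Top, Q, m2): Agent 1 gets 16, best alternative 6; Agent 2 gets 19, best alternative 14; Agent 3 gets 12, best alternative 7. No profitable deviation — NE.
(Bottom, P, m1): Agent 1 can switch to Top (2 → 20). Not NE.
(Bottom, P, m2): Agent 1 can switch to Top (18 → 19). Not NE.
(Bottom, Q, m1): Agent 2 can switch to P (5 → 15). Not NE.
(Bottom, Q, m2): Agent 1 can switch to Top (6 → 16). Not NE.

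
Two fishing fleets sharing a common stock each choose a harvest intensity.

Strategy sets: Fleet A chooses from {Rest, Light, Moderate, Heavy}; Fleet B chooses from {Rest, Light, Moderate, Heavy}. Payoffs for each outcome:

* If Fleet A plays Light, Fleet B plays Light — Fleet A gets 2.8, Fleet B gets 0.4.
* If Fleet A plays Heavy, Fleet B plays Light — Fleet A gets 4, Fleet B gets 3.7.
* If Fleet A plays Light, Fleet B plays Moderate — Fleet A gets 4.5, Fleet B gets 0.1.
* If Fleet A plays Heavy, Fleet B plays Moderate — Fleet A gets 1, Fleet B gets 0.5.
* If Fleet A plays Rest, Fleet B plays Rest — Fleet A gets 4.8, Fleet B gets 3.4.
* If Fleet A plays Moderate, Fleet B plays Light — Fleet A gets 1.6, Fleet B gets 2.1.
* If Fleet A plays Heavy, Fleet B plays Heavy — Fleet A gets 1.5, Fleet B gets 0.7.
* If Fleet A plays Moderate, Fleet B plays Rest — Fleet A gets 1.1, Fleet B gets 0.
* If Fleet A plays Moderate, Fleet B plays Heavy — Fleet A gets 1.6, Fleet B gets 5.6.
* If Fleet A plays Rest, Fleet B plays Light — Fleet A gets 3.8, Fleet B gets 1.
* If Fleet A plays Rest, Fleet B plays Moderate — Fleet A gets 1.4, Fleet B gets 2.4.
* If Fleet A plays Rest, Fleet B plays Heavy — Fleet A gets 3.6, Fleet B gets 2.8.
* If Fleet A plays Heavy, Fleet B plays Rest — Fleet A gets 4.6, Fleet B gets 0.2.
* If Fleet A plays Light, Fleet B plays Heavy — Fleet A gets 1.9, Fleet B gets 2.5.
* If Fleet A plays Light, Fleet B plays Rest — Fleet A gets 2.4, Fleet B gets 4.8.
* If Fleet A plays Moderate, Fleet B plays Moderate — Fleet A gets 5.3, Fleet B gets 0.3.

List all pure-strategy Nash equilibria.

(Rest, Rest), (Heavy, Light)

Mark each player's best response to every combination of opponents' strategies; a profile where every player is best-responding is a pure Nash equilibrium.
Fleet A against Rest: payoffs 4.8, 2.4, 1.1, 4.6 → best response Rest.
Fleet A against Light: payoffs 3.8, 2.8, 1.6, 4 → best response Heavy.
Fleet A against Moderate: payoffs 1.4, 4.5, 5.3, 1 → best response Moderate.
Fleet A against Heavy: payoffs 3.6, 1.9, 1.6, 1.5 → best response Rest.
Fleet B against Rest: payoffs 3.4, 1, 2.4, 2.8 → best response Rest.
Fleet B against Light: payoffs 4.8, 0.4, 0.1, 2.5 → best response Rest.
Fleet B against Moderate: payoffs 0, 2.1, 0.3, 5.6 → best response Heavy.
Fleet B against Heavy: payoffs 0.2, 3.7, 0.5, 0.7 → best response Light.
Mutual best responses: (Rest, Rest); (Heavy, Light).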